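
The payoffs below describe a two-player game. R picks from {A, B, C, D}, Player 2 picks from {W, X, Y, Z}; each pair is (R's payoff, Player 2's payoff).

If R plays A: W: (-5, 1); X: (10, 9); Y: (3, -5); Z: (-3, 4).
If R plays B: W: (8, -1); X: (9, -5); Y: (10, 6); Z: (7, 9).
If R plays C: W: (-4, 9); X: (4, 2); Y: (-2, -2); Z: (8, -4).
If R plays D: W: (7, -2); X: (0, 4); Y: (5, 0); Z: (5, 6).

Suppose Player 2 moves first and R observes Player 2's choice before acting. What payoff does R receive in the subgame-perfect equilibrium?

R best-responds to each possible Player 2 move:
- W → R plays B (best of -5, 8, -4, 7); Player 2 gets -1.
- X → R plays A (best of 10, 9, 4, 0); Player 2 gets 9.
- Y → R plays B (best of 3, 10, -2, 5); Player 2 gets 6.
- Z → R plays C (best of -3, 7, 8, 5); Player 2 gets -4.
Among -1, 9, 6, -4, the best is 9 at X. Subgame-perfect outcome: (A, X) with payoffs (10, 9).

10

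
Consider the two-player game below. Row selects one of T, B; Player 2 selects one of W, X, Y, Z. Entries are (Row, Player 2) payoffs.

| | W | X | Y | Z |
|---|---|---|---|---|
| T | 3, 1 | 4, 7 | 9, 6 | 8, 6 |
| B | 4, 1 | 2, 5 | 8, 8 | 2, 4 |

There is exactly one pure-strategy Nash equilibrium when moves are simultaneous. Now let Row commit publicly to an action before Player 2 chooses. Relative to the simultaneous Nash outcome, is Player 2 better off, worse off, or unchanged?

better off

Player 2 best-responds to each possible Row move:
- T → Player 2 plays X (best of 1, 7, 6, 6); Row gets 4.
- B → Player 2 plays Y (best of 1, 5, 8, 4); Row gets 8.
Among 4, 8, the best is 8 at B. Subgame-perfect outcome: (B, Y) with payoffs (8, 8).
Now find the simultaneous Nash equilibrium.
Row's best replies: W→B; X→T; Y→T; Z→T.
Player 2's best replies: T→X; B→Y.
The unique mutual best reply is (T, X), giving (4, 7).
Player 2 earns 8 sequentially versus 7 at the Nash outcome: better off.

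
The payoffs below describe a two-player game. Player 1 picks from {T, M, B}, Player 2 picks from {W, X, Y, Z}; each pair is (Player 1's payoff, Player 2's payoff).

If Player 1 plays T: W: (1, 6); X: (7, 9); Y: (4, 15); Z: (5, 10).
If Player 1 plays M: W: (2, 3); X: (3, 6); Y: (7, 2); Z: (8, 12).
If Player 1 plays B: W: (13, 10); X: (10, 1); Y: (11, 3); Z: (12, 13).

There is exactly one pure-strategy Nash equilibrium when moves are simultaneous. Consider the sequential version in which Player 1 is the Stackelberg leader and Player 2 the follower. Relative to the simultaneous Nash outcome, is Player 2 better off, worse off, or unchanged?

unchanged

Player 2 best-responds to each possible Player 1 move:
- T → Player 2 plays Y (best of 6, 9, 15, 10); Player 1 gets 4.
- M → Player 2 plays Z (best of 3, 6, 2, 12); Player 1 gets 8.
- B → Player 2 plays Z (best of 10, 1, 3, 13); Player 1 gets 12.
Maximizing over 4, 8, 12, Player 1 chooses B. Subgame-perfect outcome: (B, Z) with payoffs (12, 13).
Now find the simultaneous Nash equilibrium.
Player 1's best replies: W→B; X→B; Y→B; Z→B.
Player 2's best replies: T→Y; M→Z; B→Z.
The unique mutual best reply is (B, Z), giving (12, 13).
Player 2 earns 13 sequentially versus 13 at the Nash outcome: unchanged.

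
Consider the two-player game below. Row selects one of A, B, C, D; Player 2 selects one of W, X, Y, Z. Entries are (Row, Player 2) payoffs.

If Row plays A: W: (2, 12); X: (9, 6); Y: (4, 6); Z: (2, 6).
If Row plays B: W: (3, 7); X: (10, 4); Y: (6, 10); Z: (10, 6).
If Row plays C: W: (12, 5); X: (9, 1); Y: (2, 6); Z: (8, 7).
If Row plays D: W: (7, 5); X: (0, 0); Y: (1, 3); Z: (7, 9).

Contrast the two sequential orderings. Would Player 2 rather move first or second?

first

If Row leads: Player 2's best replies are A→W, B→Y, C→Z, D→Z; Row's induced payoffs 2, 6, 8, 7; outcome (C, Z), payoffs (8, 7).
If Player 2 leads: Row's best replies are W→C, X→B, Y→B, Z→B; Player 2's induced payoffs 5, 4, 10, 6; outcome (B, Y), payoffs (6, 10).
Player 2 gets 10 moving first and 7 moving second, so Player 2 prefers to move first.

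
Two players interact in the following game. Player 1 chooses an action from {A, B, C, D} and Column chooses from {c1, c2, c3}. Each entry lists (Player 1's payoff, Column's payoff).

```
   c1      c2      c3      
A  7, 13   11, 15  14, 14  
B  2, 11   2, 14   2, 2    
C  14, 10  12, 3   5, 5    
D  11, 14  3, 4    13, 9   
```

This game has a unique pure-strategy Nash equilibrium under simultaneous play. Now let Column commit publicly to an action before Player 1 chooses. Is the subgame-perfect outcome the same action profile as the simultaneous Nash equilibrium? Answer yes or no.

Work backward from Player 1's decision.
- c1 → Player 1 plays C (best of 7, 2, 14, 11); Column gets 10.
- c2 → Player 1 plays C (best of 11, 2, 12, 3); Column gets 3.
- c3 → Player 1 plays A (best of 14, 2, 5, 13); Column gets 14.
Among 10, 3, 14, the best is 14 at c3. Subgame-perfect outcome: (A, c3) with payoffs (14, 14).
Under simultaneous play:
Player 1's best replies: c1→C; c2→C; c3→A.
Column's best replies: A→c2; B→c2; C→c1; D→c1.
Only (C, c1) has each player best-responding; Nash payoffs (14, 10).
Sequential outcome (A, c3) differs from the Nash profile (C, c1).

no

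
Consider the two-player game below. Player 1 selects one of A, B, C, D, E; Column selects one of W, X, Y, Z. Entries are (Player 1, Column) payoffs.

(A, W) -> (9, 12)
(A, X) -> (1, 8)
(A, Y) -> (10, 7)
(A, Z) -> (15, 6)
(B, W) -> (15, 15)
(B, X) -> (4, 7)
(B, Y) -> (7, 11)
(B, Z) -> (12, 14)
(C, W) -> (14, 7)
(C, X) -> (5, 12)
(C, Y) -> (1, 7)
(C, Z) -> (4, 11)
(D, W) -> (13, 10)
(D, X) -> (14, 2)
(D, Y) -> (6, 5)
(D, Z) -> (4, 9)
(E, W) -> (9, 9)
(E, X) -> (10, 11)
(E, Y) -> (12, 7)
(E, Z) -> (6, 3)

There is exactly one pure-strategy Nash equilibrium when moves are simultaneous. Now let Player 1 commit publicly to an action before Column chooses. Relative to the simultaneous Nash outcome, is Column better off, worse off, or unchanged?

Column best-responds to each possible Player 1 move:
- A → Column plays W (best of 12, 8, 7, 6); Player 1 gets 9.
- B → Column plays W (best of 15, 7, 11, 14); Player 1 gets 15.
- C → Column plays X (best of 7, 12, 7, 11); Player 1 gets 5.
- D → Column plays W (best of 10, 2, 5, 9); Player 1 gets 13.
- E → Column plays X (best of 9, 11, 7, 3); Player 1 gets 10.
Maximizing over 9, 15, 5, 13, 10, Player 1 chooses B. Subgame-perfect outcome: (B, W) with payoffs (15, 15).
For the simultaneous game, intersect best replies.
Player 1's best replies: W→B; X→D; Y→E; Z→A.
Column's best replies: A→W; B→W; C→X; D→W; E→X.
Only (B, W) has each player best-responding; Nash payoffs (15, 15).
Column earns 15 sequentially versus 15 at the Nash outcome: unchanged.

unchanged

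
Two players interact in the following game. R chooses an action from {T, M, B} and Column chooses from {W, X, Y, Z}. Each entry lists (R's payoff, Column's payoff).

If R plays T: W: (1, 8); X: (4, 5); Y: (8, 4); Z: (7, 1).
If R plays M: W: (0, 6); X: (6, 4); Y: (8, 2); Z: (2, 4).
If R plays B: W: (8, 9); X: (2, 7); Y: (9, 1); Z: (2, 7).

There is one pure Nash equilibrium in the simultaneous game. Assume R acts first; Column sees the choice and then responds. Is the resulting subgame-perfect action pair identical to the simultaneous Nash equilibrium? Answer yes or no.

Column best-responds to each possible R move:
- T → Column plays W (best of 8, 5, 4, 1); R gets 1.
- M → Column plays W (best of 6, 4, 2, 4); R gets 0.
- B → Column plays W (best of 9, 7, 1, 7); R gets 8.
Maximizing over 1, 0, 8, R chooses B. Subgame-perfect outcome: (B, W) with payoffs (8, 9).
For the simultaneous game, intersect best replies.
R's best replies: W→B; X→M; Y→B; Z→T.
Column's best replies: T→W; M→W; B→W.
The unique mutual best reply is (B, W), giving (8, 9).
Sequential outcome (B, W) coincides with the Nash profile (B, W).

yes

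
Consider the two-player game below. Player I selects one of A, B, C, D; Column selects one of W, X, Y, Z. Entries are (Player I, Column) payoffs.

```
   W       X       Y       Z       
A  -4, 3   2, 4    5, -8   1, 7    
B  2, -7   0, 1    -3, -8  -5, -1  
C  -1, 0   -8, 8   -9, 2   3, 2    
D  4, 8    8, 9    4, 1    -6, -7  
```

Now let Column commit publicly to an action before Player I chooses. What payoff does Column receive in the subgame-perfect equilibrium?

9

Solve by backward induction (Column leads).
- W: Player I compares -4, 2, -1, 4 and picks D; Column would get 8.
- X: Player I compares 2, 0, -8, 8 and picks D; Column would get 9.
- Y: Player I compares 5, -3, -9, 4 and picks A; Column would get -8.
- Z: Player I compares 1, -5, 3, -6 and picks C; Column would get 2.
Maximizing over 8, 9, -8, 2, Column chooses X. Subgame-perfect outcome: (D, X) with payoffs (8, 9).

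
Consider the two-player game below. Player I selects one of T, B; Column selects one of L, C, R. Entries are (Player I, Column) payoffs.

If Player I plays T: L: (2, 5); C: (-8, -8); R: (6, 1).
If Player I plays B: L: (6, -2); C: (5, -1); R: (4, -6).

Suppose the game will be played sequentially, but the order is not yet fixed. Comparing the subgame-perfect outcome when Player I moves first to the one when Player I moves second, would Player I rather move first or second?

second

If Player I leads: Column's best replies are T→L, B→C; Player I's induced payoffs 2, 5; outcome (B, C), payoffs (5, -1).
If Column leads: Player I's best replies are L→B, C→B, R→T; Column's induced payoffs -2, -1, 1; outcome (T, R), payoffs (6, 1).
Player I gets 5 moving first and 6 moving second, so Player I prefers to move second.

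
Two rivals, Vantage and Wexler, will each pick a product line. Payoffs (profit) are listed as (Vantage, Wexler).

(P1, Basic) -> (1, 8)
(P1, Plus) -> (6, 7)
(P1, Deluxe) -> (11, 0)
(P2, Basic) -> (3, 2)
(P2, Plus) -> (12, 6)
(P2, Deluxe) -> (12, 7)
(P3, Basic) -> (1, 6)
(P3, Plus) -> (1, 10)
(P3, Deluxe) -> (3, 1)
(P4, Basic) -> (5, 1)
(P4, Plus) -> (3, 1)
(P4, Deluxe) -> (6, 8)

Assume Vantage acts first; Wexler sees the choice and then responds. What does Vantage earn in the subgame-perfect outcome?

12

Solve by backward induction (Vantage leads).
- P1 → Wexler plays Basic (best of 8, 7, 0); Vantage gets 1.
- P2 → Wexler plays Deluxe (best of 2, 6, 7); Vantage gets 12.
- P3 → Wexler plays Plus (best of 6, 10, 1); Vantage gets 1.
- P4 → Wexler plays Deluxe (best of 1, 1, 8); Vantage gets 6.
Vantage's induced payoffs are 1, 12, 1, 6, so Vantage commits to P2. Subgame-perfect outcome: (P2, Deluxe) with payoffs (12, 7).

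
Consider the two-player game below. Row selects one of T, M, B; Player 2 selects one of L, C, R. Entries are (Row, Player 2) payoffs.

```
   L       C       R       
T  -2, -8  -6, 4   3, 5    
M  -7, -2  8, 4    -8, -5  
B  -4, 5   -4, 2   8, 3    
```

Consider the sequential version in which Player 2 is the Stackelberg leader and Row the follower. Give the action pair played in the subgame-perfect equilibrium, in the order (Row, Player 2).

(M, C)

Row best-responds to each possible Player 2 move:
- L → Row plays T (best of -2, -7, -4); Player 2 gets -8.
- C → Row plays M (best of -6, 8, -4); Player 2 gets 4.
- R → Row plays B (best of 3, -8, 8); Player 2 gets 3.
Among -8, 4, 3, the best is 4 at C. Subgame-perfect outcome: (M, C) with payoffs (8, 4).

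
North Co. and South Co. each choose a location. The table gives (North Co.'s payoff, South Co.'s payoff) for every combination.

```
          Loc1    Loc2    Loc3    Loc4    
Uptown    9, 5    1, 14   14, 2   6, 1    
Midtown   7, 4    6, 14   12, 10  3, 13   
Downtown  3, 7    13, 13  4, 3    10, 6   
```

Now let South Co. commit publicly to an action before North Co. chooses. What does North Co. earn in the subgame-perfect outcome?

13

Solve by backward induction (South Co. leads).
- Loc1: BR = Uptown, leader payoff 5.
- Loc2: BR = Downtown, leader payoff 13.
- Loc3: BR = Uptown, leader payoff 2.
- Loc4: BR = Downtown, leader payoff 6.
Maximizing over 5, 13, 2, 6, South Co. chooses Loc2. Subgame-perfect outcome: (Downtown, Loc2) with payoffs (13, 13).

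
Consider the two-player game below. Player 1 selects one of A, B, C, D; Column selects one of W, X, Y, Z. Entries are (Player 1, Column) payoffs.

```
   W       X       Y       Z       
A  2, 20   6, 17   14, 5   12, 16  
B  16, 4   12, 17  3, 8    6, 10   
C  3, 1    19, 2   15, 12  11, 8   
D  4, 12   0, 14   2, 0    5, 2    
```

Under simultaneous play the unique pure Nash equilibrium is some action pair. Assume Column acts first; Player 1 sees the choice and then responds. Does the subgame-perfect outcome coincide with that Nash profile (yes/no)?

Solve by backward induction (Column leads).
- W: BR = B, leader payoff 4.
- X: BR = C, leader payoff 2.
- Y: BR = C, leader payoff 12.
- Z: BR = A, leader payoff 16.
Maximizing over 4, 2, 12, 16, Column chooses Z. Subgame-perfect outcome: (A, Z) with payoffs (12, 16).
Under simultaneous play:
Player 1's best replies: W→B; X→C; Y→C; Z→A.
Column's best replies: A→W; B→X; C→Y; D→X.
Only (C, Y) has each player best-responding; Nash payoffs (15, 12).
Sequential outcome (A, Z) differs from the Nash profile (C, Y).

no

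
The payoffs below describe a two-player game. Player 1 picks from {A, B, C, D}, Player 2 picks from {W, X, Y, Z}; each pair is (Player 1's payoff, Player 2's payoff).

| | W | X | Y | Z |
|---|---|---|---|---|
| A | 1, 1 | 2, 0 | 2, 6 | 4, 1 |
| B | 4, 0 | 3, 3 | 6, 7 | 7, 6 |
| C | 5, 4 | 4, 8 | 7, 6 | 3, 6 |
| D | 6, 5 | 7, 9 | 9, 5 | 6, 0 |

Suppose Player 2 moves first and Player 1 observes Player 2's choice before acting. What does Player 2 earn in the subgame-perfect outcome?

Player 1 best-responds to each possible Player 2 move:
- W: Player 1 compares 1, 4, 5, 6 and picks D; Player 2 would get 5.
- X: Player 1 compares 2, 3, 4, 7 and picks D; Player 2 would get 9.
- Y: Player 1 compares 2, 6, 7, 9 and picks D; Player 2 would get 5.
- Z: Player 1 compares 4, 7, 3, 6 and picks B; Player 2 would get 6.
Among 5, 9, 5, 6, the best is 9 at X. Subgame-perfect outcome: (D, X) with payoffs (7, 9).

9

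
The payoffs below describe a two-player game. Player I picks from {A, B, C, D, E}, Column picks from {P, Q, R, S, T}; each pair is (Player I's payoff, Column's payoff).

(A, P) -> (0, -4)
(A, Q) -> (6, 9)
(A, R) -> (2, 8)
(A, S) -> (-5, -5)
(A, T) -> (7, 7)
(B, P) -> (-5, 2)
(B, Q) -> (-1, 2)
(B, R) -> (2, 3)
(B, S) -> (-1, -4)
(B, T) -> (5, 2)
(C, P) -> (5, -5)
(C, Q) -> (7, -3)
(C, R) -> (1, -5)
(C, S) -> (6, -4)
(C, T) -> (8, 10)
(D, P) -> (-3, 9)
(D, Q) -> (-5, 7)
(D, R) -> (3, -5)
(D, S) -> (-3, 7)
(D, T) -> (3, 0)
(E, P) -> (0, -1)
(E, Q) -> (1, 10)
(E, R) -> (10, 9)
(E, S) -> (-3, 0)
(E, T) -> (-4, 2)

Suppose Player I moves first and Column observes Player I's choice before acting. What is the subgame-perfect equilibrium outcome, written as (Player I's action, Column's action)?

Column best-responds to each possible Player I move:
- A: BR = Q, leader payoff 6.
- B: BR = R, leader payoff 2.
- C: BR = T, leader payoff 8.
- D: BR = P, leader payoff -3.
- E: BR = Q, leader payoff 1.
Maximizing over 6, 2, 8, -3, 1, Player I chooses C. Subgame-perfect outcome: (C, T) with payoffs (8, 10).

(C, T)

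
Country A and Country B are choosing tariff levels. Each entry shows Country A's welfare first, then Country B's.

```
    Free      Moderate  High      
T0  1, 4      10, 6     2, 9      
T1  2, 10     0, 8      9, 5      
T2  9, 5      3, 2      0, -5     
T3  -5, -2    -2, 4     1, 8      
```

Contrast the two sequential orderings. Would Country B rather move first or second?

first

If Country A leads: Country B's best replies are T0→High, T1→Free, T2→Free, T3→High; Country A's induced payoffs 2, 2, 9, 1; outcome (T2, Free), payoffs (9, 5).
If Country B leads: Country A's best replies are Free→T2, Moderate→T0, High→T1; Country B's induced payoffs 5, 6, 5; outcome (T0, Moderate), payoffs (10, 6).
Country B gets 6 moving first and 5 moving second, so Country B prefers to move first.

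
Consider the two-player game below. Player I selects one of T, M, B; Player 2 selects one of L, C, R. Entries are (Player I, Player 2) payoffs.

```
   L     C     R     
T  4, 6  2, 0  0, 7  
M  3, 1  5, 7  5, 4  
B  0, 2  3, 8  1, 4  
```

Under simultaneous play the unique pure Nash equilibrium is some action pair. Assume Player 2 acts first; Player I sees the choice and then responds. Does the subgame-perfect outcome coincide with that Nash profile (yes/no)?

Work backward from Player I's decision.
- L: BR = T, leader payoff 6.
- C: BR = M, leader payoff 7.
- R: BR = M, leader payoff 4.
Maximizing over 6, 7, 4, Player 2 chooses C. Subgame-perfect outcome: (M, C) with payoffs (5, 7).
Now find the simultaneous Nash equilibrium.
Player I's best replies: L→T; C→M; R→M.
Player 2's best replies: T→R; M→C; B→C.
Only (M, C) has each player best-responding; Nash payoffs (5, 7).
Sequential outcome (M, C) coincides with the Nash profile (M, C).

yes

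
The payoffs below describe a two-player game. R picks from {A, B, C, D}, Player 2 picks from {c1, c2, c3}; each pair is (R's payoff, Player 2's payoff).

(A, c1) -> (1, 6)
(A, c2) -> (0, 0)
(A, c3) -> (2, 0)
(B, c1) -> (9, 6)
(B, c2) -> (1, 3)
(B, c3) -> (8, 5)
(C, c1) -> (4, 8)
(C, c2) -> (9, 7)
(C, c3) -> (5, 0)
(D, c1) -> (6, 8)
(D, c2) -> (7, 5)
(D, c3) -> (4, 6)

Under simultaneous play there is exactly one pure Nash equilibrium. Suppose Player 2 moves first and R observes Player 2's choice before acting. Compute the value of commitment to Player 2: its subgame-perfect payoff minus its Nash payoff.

Backward induction with Player 2 moving first.
- c1: BR = B, leader payoff 6.
- c2: BR = C, leader payoff 7.
- c3: BR = B, leader payoff 5.
Among 6, 7, 5, the best is 7 at c2. Subgame-perfect outcome: (C, c2) with payoffs (9, 7).
Under simultaneous play:
R's best replies: c1→B; c2→C; c3→B.
Player 2's best replies: A→c1; B→c1; C→c1; D→c1.
Only (B, c1) has each player best-responding; Nash payoffs (9, 6).
Player 2's commitment gain: 7 − 6 = 1.

1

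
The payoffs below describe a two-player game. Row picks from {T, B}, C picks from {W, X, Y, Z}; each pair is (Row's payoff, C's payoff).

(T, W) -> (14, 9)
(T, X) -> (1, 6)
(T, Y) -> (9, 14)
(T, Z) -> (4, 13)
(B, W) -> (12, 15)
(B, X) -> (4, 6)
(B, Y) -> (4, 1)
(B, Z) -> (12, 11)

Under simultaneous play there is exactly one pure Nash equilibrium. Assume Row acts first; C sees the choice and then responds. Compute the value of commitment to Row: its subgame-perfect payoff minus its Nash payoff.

3

C best-responds to each possible Row move:
- T → C plays Y (best of 9, 6, 14, 13); Row gets 9.
- B → C plays W (best of 15, 6, 1, 11); Row gets 12.
Maximizing over 9, 12, Row chooses B. Subgame-perfect outcome: (B, W) with payoffs (12, 15).
Under simultaneous play:
Row's best replies: W→T; X→B; Y→T; Z→B.
C's best replies: T→Y; B→W.
Only (T, Y) has each player best-responding; Nash payoffs (9, 14).
Row's commitment gain: 12 − 9 = 3.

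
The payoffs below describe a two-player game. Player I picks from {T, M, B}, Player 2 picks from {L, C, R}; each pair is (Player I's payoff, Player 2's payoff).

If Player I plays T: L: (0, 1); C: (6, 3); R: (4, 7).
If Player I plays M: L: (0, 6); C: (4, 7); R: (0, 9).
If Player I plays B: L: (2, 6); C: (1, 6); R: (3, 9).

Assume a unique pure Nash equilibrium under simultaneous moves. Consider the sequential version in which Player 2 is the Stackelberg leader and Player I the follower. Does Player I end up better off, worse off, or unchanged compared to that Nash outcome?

unchanged

Player I best-responds to each possible Player 2 move:
- L → Player I plays B (best of 0, 0, 2); Player 2 gets 6.
- C → Player I plays T (best of 6, 4, 1); Player 2 gets 3.
- R → Player I plays T (best of 4, 0, 3); Player 2 gets 7.
Among 6, 3, 7, the best is 7 at R. Subgame-perfect outcome: (T, R) with payoffs (4, 7).
For the simultaneous game, intersect best replies.
Player I's best replies: L→B; C→T; R→T.
Player 2's best replies: T→R; M→R; B→R.
Only (T, R) has each player best-responding; Nash payoffs (4, 7).
Player I earns 4 sequentially versus 4 at the Nash outcome: unchanged.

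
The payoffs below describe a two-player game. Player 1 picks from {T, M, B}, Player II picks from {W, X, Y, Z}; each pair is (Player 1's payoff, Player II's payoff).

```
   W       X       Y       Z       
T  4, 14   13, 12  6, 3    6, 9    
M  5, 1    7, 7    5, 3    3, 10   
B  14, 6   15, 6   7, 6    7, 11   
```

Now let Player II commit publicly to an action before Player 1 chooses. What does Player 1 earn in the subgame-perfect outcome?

Player 1 best-responds to each possible Player II move:
- W: BR = B, leader payoff 6.
- X: BR = B, leader payoff 6.
- Y: BR = B, leader payoff 6.
- Z: BR = B, leader payoff 11.
Player II's induced payoffs are 6, 6, 6, 11, so Player II commits to Z. Subgame-perfect outcome: (B, Z) with payoffs (7, 11).

7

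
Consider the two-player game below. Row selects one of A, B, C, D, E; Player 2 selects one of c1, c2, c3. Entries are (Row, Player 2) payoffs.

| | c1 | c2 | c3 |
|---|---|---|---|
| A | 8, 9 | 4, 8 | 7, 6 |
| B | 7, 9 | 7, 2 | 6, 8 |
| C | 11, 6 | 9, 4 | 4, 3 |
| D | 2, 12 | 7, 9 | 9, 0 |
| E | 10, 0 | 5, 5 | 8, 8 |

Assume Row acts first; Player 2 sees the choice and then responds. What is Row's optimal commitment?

Player 2 best-responds to each possible Row move:
- A: BR = c1, leader payoff 8.
- B: BR = c1, leader payoff 7.
- C: BR = c1, leader payoff 11.
- D: BR = c1, leader payoff 2.
- E: BR = c3, leader payoff 8.
Row's induced payoffs are 8, 7, 11, 2, 8, so Row commits to C. Subgame-perfect outcome: (C, c1) with payoffs (11, 6).

C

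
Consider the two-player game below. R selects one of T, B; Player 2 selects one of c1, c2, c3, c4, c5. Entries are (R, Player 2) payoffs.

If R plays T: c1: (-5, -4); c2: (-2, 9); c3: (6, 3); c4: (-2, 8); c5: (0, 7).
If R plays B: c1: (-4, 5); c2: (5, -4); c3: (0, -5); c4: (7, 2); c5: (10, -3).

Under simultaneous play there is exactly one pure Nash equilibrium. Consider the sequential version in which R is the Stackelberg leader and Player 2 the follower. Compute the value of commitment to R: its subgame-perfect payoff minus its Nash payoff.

2

Work backward from Player 2's decision.
- T → Player 2 plays c2 (best of -4, 9, 3, 8, 7); R gets -2.
- B → Player 2 plays c1 (best of 5, -4, -5, 2, -3); R gets -4.
Among -2, -4, the best is -2 at T. Subgame-perfect outcome: (T, c2) with payoffs (-2, 9).
Under simultaneous play:
R's best replies: c1→B; c2→B; c3→T; c4→B; c5→B.
Player 2's best replies: T→c2; B→c1.
The unique mutual best reply is (B, c1), giving (-4, 5).
R's commitment gain: -2 − -4 = 2.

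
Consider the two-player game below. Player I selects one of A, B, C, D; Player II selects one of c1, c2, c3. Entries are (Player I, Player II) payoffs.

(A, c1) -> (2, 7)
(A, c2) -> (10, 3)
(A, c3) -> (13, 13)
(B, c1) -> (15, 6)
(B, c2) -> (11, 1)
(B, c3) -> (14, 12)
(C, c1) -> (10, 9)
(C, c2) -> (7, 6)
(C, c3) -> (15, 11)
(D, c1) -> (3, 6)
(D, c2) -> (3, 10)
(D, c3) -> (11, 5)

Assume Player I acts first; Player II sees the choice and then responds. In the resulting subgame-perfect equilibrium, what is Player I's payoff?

Solve by backward induction (Player I leads).
- A: BR = c3, leader payoff 13.
- B: BR = c3, leader payoff 14.
- C: BR = c3, leader payoff 15.
- D: BR = c2, leader payoff 3.
Maximizing over 13, 14, 15, 3, Player I chooses C. Subgame-perfect outcome: (C, c3) with payoffs (15, 11).

15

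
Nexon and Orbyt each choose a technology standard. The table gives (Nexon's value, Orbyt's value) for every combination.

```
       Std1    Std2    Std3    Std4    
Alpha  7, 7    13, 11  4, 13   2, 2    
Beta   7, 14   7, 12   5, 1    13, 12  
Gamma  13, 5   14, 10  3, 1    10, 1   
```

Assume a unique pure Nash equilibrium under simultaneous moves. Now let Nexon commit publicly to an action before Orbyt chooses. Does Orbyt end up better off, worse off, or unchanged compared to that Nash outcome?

unchanged

Work backward from Orbyt's decision.
- Alpha: Orbyt compares 7, 11, 13, 2 and picks Std3; Nexon would get 4.
- Beta: Orbyt compares 14, 12, 1, 12 and picks Std1; Nexon would get 7.
- Gamma: Orbyt compares 5, 10, 1, 1 and picks Std2; Nexon would get 14.
Maximizing over 4, 7, 14, Nexon chooses Gamma. Subgame-perfect outcome: (Gamma, Std2) with payoffs (14, 10).
For the simultaneous game, intersect best replies.
Nexon's best replies: Std1→Gamma; Std2→Gamma; Std3→Beta; Std4→Beta.
Orbyt's best replies: Alpha→Std3; Beta→Std1; Gamma→Std2.
The unique mutual best reply is (Gamma, Std2), giving (14, 10).
Orbyt earns 10 sequentially versus 10 at the Nash outcome: unchanged.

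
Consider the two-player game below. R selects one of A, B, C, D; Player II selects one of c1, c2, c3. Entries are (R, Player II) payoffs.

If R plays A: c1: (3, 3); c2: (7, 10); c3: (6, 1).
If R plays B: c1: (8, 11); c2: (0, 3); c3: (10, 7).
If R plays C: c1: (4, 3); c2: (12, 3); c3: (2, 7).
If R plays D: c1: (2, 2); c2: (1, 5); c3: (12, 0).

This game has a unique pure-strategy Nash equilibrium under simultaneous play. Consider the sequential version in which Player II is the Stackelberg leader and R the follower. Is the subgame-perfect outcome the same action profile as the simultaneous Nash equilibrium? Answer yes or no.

Backward induction with Player II moving first.
- c1: R compares 3, 8, 4, 2 and picks B; Player II would get 11.
- c2: R compares 7, 0, 12, 1 and picks C; Player II would get 3.
- c3: R compares 6, 10, 2, 12 and picks D; Player II would get 0.
Maximizing over 11, 3, 0, Player II chooses c1. Subgame-perfect outcome: (B, c1) with payoffs (8, 11).
Under simultaneous play:
R's best replies: c1→B; c2→C; c3→D.
Player II's best replies: A→c2; B→c1; C→c3; D→c2.
Only (B, c1) has each player best-responding; Nash payoffs (8, 11).
Sequential outcome (B, c1) coincides with the Nash profile (B, c1).

yes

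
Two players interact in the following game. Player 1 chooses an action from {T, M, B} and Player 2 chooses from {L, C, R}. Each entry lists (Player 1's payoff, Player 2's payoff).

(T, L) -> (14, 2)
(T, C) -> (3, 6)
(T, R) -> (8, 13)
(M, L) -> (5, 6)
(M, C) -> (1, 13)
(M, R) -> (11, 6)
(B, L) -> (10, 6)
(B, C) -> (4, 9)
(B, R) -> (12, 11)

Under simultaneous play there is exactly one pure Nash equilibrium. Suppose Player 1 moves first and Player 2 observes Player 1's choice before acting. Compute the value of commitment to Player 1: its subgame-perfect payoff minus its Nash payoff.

0

Player 2 best-responds to each possible Player 1 move:
- T: Player 2 compares 2, 6, 13 and picks R; Player 1 would get 8.
- M: Player 2 compares 6, 13, 6 and picks C; Player 1 would get 1.
- B: Player 2 compares 6, 9, 11 and picks R; Player 1 would get 12.
Player 1's induced payoffs are 8, 1, 12, so Player 1 commits to B. Subgame-perfect outcome: (B, R) with payoffs (12, 11).
Now find the simultaneous Nash equilibrium.
Player 1's best replies: L→T; C→B; R→B.
Player 2's best replies: T→R; M→C; B→R.
Only (B, R) has each player best-responding; Nash payoffs (12, 11).
Player 1's commitment gain: 12 − 12 = 0.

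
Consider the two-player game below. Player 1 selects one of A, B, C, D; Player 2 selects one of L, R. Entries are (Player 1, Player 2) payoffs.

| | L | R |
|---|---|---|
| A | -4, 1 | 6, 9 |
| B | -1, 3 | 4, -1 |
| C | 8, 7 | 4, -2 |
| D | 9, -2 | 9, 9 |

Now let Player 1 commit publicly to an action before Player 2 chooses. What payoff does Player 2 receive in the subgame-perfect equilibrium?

Backward induction with Player 1 moving first.
- A: BR = R, leader payoff 6.
- B: BR = L, leader payoff -1.
- C: BR = L, leader payoff 8.
- D: BR = R, leader payoff 9.
Among 6, -1, 8, 9, the best is 9 at D. Subgame-perfect outcome: (D, R) with payoffs (9, 9).

9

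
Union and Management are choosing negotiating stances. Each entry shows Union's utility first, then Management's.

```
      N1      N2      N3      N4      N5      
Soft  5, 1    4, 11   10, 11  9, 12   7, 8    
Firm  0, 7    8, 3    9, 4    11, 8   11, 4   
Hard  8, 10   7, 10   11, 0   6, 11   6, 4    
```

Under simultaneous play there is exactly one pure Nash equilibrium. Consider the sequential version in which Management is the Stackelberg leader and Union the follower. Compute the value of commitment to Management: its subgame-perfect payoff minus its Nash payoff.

Solve by backward induction (Management leads).
- N1: Union compares 5, 0, 8 and picks Hard; Management would get 10.
- N2: Union compares 4, 8, 7 and picks Firm; Management would get 3.
- N3: Union compares 10, 9, 11 and picks Hard; Management would get 0.
- N4: Union compares 9, 11, 6 and picks Firm; Management would get 8.
- N5: Union compares 7, 11, 6 and picks Firm; Management would get 4.
Maximizing over 10, 3, 0, 8, 4, Management chooses N1. Subgame-perfect outcome: (Hard, N1) with payoffs (8, 10).
Now find the simultaneous Nash equilibrium.
Union's best replies: N1→Hard; N2→Firm; N3→Hard; N4→Firm; N5→Firm.
Management's best replies: Soft→N4; Firm→N4; Hard→N4.
The unique mutual best reply is (Firm, N4), giving (11, 8).
Management's commitment gain: 10 − 8 = 2.

2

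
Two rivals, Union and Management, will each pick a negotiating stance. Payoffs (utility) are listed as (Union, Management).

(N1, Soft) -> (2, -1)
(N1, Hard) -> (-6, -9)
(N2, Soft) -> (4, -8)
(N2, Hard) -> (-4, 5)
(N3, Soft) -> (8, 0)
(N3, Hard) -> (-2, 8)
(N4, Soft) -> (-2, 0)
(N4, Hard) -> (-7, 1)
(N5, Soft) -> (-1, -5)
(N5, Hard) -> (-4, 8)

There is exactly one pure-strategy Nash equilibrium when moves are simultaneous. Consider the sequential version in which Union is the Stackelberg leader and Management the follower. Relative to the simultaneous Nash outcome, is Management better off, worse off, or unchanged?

worse off

Work backward from Management's decision.
- N1: Management compares -1, -9 and picks Soft; Union would get 2.
- N2: Management compares -8, 5 and picks Hard; Union would get -4.
- N3: Management compares 0, 8 and picks Hard; Union would get -2.
- N4: Management compares 0, 1 and picks Hard; Union would get -7.
- N5: Management compares -5, 8 and picks Hard; Union would get -4.
Among 2, -4, -2, -7, -4, the best is 2 at N1. Subgame-perfect outcome: (N1, Soft) with payoffs (2, -1).
Now find the simultaneous Nash equilibrium.
Union's best replies: Soft→N3; Hard→N3.
Management's best replies: N1→Soft; N2→Hard; N3→Hard; N4→Hard; N5→Hard.
Only (N3, Hard) has each player best-responding; Nash payoffs (-2, 8).
Management earns -1 sequentially versus 8 at the Nash outcome: worse off.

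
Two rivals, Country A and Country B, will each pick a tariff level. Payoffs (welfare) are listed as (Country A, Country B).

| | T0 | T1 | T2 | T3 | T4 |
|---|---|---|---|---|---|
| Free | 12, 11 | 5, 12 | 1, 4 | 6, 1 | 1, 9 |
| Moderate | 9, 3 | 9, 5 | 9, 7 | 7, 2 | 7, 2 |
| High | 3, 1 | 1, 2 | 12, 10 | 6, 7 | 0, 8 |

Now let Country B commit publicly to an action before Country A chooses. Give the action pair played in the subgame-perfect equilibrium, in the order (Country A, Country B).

(Free, T0)

Country A best-responds to each possible Country B move:
- T0: BR = Free, leader payoff 11.
- T1: BR = Moderate, leader payoff 5.
- T2: BR = High, leader payoff 10.
- T3: BR = Moderate, leader payoff 2.
- T4: BR = Moderate, leader payoff 2.
Maximizing over 11, 5, 10, 2, 2, Country B chooses T0. Subgame-perfect outcome: (Free, T0) with payoffs (12, 11).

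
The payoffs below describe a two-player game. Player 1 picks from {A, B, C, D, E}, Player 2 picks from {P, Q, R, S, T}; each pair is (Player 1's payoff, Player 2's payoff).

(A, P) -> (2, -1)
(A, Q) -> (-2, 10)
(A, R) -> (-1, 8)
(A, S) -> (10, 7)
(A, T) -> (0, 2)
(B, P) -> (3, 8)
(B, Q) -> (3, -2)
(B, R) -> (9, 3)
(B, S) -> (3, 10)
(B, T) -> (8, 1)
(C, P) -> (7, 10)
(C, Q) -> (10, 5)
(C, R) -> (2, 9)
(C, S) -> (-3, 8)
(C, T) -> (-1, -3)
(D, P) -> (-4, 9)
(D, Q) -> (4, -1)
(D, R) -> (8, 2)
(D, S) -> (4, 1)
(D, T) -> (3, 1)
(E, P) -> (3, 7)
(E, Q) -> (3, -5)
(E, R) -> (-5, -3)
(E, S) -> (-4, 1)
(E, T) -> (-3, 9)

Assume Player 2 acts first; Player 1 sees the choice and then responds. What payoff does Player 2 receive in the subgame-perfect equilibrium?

10

Work backward from Player 1's decision.
- P: BR = C, leader payoff 10.
- Q: BR = C, leader payoff 5.
- R: BR = B, leader payoff 3.
- S: BR = A, leader payoff 7.
- T: BR = B, leader payoff 1.
Player 2's induced payoffs are 10, 5, 3, 7, 1, so Player 2 commits to P. Subgame-perfect outcome: (C, P) with payoffs (7, 10).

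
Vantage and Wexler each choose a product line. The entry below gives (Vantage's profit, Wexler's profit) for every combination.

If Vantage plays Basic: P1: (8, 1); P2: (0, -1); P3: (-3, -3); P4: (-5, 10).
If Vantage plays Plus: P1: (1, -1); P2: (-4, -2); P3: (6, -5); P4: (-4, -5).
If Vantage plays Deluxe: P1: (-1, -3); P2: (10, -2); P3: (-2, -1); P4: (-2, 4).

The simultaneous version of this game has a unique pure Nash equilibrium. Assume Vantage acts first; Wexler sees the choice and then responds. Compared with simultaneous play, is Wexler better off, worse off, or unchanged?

Solve by backward induction (Vantage leads).
- Basic → Wexler plays P4 (best of 1, -1, -3, 10); Vantage gets -5.
- Plus → Wexler plays P1 (best of -1, -2, -5, -5); Vantage gets 1.
- Deluxe → Wexler plays P4 (best of -3, -2, -1, 4); Vantage gets -2.
Among -5, 1, -2, the best is 1 at Plus. Subgame-perfect outcome: (Plus, P1) with payoffs (1, -1).
For the simultaneous game, intersect best replies.
Vantage's best replies: P1→Basic; P2→Deluxe; P3→Plus; P4→Deluxe.
Wexler's best replies: Basic→P4; Plus→P1; Deluxe→P4.
Only (Deluxe, P4) has each player best-responding; Nash payoffs (-2, 4).
Wexler earns -1 sequentially versus 4 at the Nash outcome: worse off.

worse off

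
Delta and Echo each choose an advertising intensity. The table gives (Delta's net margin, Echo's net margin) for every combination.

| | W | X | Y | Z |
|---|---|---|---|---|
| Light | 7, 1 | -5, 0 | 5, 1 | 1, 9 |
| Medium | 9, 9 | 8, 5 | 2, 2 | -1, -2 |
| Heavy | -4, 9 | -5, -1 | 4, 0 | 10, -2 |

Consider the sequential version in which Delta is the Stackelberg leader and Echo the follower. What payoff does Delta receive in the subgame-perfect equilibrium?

9

Solve by backward induction (Delta leads).
- Light → Echo plays Z (best of 1, 0, 1, 9); Delta gets 1.
- Medium → Echo plays W (best of 9, 5, 2, -2); Delta gets 9.
- Heavy → Echo plays W (best of 9, -1, 0, -2); Delta gets -4.
Among 1, 9, -4, the best is 9 at Medium. Subgame-perfect outcome: (Medium, W) with payoffs (9, 9).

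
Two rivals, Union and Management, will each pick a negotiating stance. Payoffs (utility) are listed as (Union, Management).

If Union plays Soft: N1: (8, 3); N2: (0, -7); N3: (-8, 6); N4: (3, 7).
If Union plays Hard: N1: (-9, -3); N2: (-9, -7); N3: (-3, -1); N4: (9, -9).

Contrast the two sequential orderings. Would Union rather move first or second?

second

If Union leads: Management's best replies are Soft→N4, Hard→N3; Union's induced payoffs 3, -3; outcome (Soft, N4), payoffs (3, 7).
If Management leads: Union's best replies are N1→Soft, N2→Soft, N3→Hard, N4→Hard; Management's induced payoffs 3, -7, -1, -9; outcome (Soft, N1), payoffs (8, 3).
Union gets 3 moving first and 8 moving second, so Union prefers to move second.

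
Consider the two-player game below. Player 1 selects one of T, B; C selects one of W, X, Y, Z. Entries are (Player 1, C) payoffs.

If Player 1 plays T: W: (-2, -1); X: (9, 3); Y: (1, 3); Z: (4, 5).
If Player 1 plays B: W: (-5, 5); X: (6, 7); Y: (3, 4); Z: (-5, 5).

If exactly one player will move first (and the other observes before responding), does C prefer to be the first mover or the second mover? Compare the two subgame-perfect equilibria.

second

If Player 1 leads: C's best replies are T→Z, B→X; Player 1's induced payoffs 4, 6; outcome (B, X), payoffs (6, 7).
If C leads: Player 1's best replies are W→T, X→T, Y→B, Z→T; C's induced payoffs -1, 3, 4, 5; outcome (T, Z), payoffs (4, 5).
C gets 5 moving first and 7 moving second, so C prefers to move second.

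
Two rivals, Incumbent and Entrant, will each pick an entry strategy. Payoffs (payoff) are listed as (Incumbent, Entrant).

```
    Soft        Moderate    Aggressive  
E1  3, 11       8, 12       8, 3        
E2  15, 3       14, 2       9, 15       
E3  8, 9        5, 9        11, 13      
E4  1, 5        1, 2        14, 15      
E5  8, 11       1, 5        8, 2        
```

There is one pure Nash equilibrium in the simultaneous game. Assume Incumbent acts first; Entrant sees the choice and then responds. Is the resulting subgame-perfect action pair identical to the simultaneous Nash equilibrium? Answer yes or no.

yes

Work backward from Entrant's decision.
- E1: BR = Moderate, leader payoff 8.
- E2: BR = Aggressive, leader payoff 9.
- E3: BR = Aggressive, leader payoff 11.
- E4: BR = Aggressive, leader payoff 14.
- E5: BR = Soft, leader payoff 8.
Incumbent's induced payoffs are 8, 9, 11, 14, 8, so Incumbent commits to E4. Subgame-perfect outcome: (E4, Aggressive) with payoffs (14, 15).
Under simultaneous play:
Incumbent's best replies: Soft→E2; Moderate→E2; Aggressive→E4.
Entrant's best replies: E1→Moderate; E2→Aggressive; E3→Aggressive; E4→Aggressive; E5→Soft.
Only (E4, Aggressive) has each player best-responding; Nash payoffs (14, 15).
Sequential outcome (E4, Aggressive) coincides with the Nash profile (E4, Aggressive).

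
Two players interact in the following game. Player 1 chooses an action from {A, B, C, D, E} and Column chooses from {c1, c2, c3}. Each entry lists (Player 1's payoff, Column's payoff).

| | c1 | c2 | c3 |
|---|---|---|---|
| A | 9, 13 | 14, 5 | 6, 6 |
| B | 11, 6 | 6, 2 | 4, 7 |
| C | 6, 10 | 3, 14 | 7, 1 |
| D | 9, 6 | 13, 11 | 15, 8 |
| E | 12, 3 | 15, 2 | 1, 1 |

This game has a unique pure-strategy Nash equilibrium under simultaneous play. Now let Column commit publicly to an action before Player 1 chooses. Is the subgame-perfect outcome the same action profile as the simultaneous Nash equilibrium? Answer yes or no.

Backward induction with Column moving first.
- c1: BR = E, leader payoff 3.
- c2: BR = E, leader payoff 2.
- c3: BR = D, leader payoff 8.
Column's induced payoffs are 3, 2, 8, so Column commits to c3. Subgame-perfect outcome: (D, c3) with payoffs (15, 8).
Now find the simultaneous Nash equilibrium.
Player 1's best replies: c1→E; c2→E; c3→D.
Column's best replies: A→c1; B→c3; C→c2; D→c2; E→c1.
Only (E, c1) has each player best-responding; Nash payoffs (12, 3).
Sequential outcome (D, c3) differs from the Nash profile (E, c1).

no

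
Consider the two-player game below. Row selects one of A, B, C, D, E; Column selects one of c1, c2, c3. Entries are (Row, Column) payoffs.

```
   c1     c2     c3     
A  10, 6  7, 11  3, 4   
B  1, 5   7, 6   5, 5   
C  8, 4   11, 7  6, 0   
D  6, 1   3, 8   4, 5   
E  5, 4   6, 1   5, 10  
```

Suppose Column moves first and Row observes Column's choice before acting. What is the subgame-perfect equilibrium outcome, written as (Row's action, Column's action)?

Backward induction with Column moving first.
- c1: Row compares 10, 1, 8, 6, 5 and picks A; Column would get 6.
- c2: Row compares 7, 7, 11, 3, 6 and picks C; Column would get 7.
- c3: Row compares 3, 5, 6, 4, 5 and picks C; Column would get 0.
Column's induced payoffs are 6, 7, 0, so Column commits to c2. Subgame-perfect outcome: (C, c2) with payoffs (11, 7).

(C, c2)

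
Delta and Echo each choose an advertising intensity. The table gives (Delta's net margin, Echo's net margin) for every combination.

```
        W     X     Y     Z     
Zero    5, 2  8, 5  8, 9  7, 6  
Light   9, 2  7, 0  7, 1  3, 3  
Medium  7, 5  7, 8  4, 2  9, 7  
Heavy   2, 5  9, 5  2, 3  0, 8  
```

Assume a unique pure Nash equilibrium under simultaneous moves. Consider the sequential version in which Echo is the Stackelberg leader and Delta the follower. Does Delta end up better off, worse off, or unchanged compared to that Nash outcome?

Delta best-responds to each possible Echo move:
- W: Delta compares 5, 9, 7, 2 and picks Light; Echo would get 2.
- X: Delta compares 8, 7, 7, 9 and picks Heavy; Echo would get 5.
- Y: Delta compares 8, 7, 4, 2 and picks Zero; Echo would get 9.
- Z: Delta compares 7, 3, 9, 0 and picks Medium; Echo would get 7.
Echo's induced payoffs are 2, 5, 9, 7, so Echo commits to Y. Subgame-perfect outcome: (Zero, Y) with payoffs (8, 9).
Now find the simultaneous Nash equilibrium.
Delta's best replies: W→Light; X→Heavy; Y→Zero; Z→Medium.
Echo's best replies: Zero→Y; Light→Z; Medium→X; Heavy→Z.
Only (Zero, Y) has each player best-responding; Nash payoffs (8, 9).
Delta earns 8 sequentially versus 8 at the Nash outcome: unchanged.

unchanged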